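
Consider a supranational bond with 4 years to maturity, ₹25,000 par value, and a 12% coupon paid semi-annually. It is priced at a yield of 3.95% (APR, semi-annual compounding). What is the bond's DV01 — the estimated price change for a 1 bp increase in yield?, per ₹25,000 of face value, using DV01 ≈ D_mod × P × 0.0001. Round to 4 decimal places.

₹10.7578

Periodic yield y = 0.01975.
  t   CF        PV=CF/(1+0.01975)^t    t·PV
  1     1,500.00     1,470.9488     1,470.9488
  2     1,500.00     1,442.4602     2,884.9203
  3     1,500.00     1,414.5233     4,243.5700
  4     1,500.00     1,387.1276     5,548.5103
  5     1,500.00     1,360.2624     6,801.3119
  6     1,500.00     1,333.9175     8,003.5051
  7     1,500.00     1,308.0829     9,156.5801
  8    26,500.00    22,661.8918   181,295.1346
  Σ                 32,379.2144   219,404.4811
P = 32,379.2144; D_Mac = 6.77609 half-year periods = 3.38805 yrs; D_mod = 3.32243 yrs.
DV01 ≈ 3.32243 × 32,379.2144 × 0.0001 = 10.757758.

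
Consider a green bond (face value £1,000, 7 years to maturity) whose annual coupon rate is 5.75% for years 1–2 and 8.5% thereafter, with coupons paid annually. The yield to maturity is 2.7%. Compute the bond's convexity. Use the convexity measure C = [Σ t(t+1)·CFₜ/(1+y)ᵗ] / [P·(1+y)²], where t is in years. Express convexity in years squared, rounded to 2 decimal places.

With y = 0.027:
  t   CF        PV=CF/(1+0.027)^t    t·PV        t(t+1)·PV
  1        57.50        55.9883        55.9883         111.9766
  2        57.50        54.5164       109.0327         327.0982
  3        85.00        78.4707       235.4121         941.6485
  4        85.00        76.4077       305.6308       1,528.1541
  5        85.00        74.3989       371.9947       2,231.9680
  6        85.00        72.4430       434.6578       3,042.6049
  7     1,085.00       900.4024     6,302.8166      50,422.5331
  Σ                  1,312.6274     7,815.5332      58,605.9835
P = 1,312.6274.
Convexity = Σ t(t+1)·PV / [P·(1+y)²] = 58,605.9835 / (1,312.6274 × 1.054729) = 42.33111.

42.33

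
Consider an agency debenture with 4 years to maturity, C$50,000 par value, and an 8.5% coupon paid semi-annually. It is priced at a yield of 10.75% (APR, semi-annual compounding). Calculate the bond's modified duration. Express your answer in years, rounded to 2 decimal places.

Periodic yield y = 0.05375. First find Macaulay duration:
  t   CF        PV=CF/(1+0.05375)^t    t·PV
  1     2,125.00     2,016.6074     2,016.6074
  2     2,125.00     1,913.7436     3,827.4873
  3     2,125.00     1,816.1268     5,448.3805
  4     2,125.00     1,723.4893     6,893.9571
  5     2,125.00     1,635.5770     8,177.8850
  6     2,125.00     1,552.1490     9,312.8940
  7     2,125.00     1,472.9765    10,310.8356
  8    52,125.00    34,288.2537   274,306.0295
  Σ                 46,418.9233   320,294.0762
P = 46,418.9233; Macaulay duration = 320,294.0762 / 46,418.9233 = 6.90008 half-year periods = 3.45004 years.
Modified duration = D_Mac / (1 + y) = 3.45004 / 1.05375 = 3.27406 years.

3.27 years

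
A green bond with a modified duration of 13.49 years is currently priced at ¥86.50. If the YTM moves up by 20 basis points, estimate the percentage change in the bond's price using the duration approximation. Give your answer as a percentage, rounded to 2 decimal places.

Duration approximation: ΔP/P ≈ -D_mod · Δy = -13.49 × (+0.002) = -0.026980.
As a percentage: -2.6980%.

-2.70%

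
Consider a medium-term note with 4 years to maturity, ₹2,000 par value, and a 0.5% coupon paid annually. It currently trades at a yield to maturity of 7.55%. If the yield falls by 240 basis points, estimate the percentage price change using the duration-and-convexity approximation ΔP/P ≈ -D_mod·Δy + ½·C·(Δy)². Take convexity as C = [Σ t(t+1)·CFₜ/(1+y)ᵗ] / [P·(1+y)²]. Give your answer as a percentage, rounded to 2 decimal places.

+9.34%

With y = 0.0755:
  t   CF        PV=CF/(1+0.0755)^t    t·PV        t(t+1)·PV
  1        10.00         9.2980         9.2980          18.5960
  2        10.00         8.6453        17.2906          51.8717
  3        10.00         8.0384        24.1152          96.4606
  4     2,010.00     1,502.2922     6,009.1686      30,045.8430
  Σ                  1,528.2738     6,059.8723      30,212.7713
P = 1,528.2738; D_Mac = 3.96517 yrs; D_mod = 3.68682 yrs; C = 17.09104.
Duration effect: -3.68682 × (-0.024) = +0.088484
Convexity effect: 0.5 × 17.09104 × (-0.024)² = +0.0049222
ΔP/P ≈ +0.088484 + 0.0049222 = +0.093406 = +9.3406%.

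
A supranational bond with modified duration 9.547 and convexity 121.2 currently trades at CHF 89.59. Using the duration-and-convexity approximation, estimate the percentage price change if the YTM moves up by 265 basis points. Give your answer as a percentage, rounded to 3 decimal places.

-21.044%

Duration effect: -D_mod·Δy = -9.547 × (+0.0265) = -0.2529955
Convexity effect: ½·C·(Δy)² = 0.5 × 121.2 × (0.0265)² = +0.04255635
ΔP/P ≈ -0.2529955 + 0.04255635 = -0.21043915
= -21.043915%.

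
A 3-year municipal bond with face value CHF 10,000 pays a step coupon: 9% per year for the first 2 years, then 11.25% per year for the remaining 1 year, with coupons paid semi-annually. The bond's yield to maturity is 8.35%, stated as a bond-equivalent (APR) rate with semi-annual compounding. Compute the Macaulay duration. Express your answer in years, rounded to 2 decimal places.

2.70 years

Periodic yield y = 0.04175. Discount each cash flow and weight by its period:
  t   CF        PV=CF/(1+0.04175)^t    t·PV
  1       450.00       431.9654       431.9654
  2       450.00       414.6537       829.3073
  3       450.00       398.0357     1,194.1070
  4       450.00       382.0837     1,528.3347
  5       562.50       458.4637     2,292.3186
  6    10,562.50     8,263.9117    49,583.4701
  Σ                 10,349.1138    55,859.5032
Price P = Σ PV = 10,349.1138.
Macaulay duration = Σ(t·PV) / P = 55,859.5032 / 10,349.1138 = 5.39752 half-year periods.
In years: 5.39752 / 2 = 2.69876 years.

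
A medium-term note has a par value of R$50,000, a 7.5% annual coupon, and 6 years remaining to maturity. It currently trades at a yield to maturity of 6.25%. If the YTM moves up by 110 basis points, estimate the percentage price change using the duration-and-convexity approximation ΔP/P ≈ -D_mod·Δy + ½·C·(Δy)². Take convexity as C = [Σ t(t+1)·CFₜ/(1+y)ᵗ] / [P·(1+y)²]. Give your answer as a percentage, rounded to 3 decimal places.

-5.077%

With y = 0.0625:
  t   CF        PV=CF/(1+0.0625)^t    t·PV        t(t+1)·PV
  1     3,750.00     3,529.4118     3,529.4118       7,058.8235
  2     3,750.00     3,321.7993     6,643.5986      19,930.7958
  3     3,750.00     3,126.3993     9,379.1980      37,516.7922
  4     3,750.00     2,942.4935    11,769.9740      58,849.8701
  5     3,750.00     2,769.4057    13,847.0283      83,082.1695
  6    53,750.00    37,359.8253   224,158.9515   1,569,112.6608
  Σ                 53,049.3348   269,328.1623   1,775,551.1120
P = 53,049.3348; D_Mac = 5.07694 yrs; D_mod = 4.77829 yrs; C = 29.64800.
Duration effect: -4.77829 × (+0.011) = -0.052561
Convexity effect: 0.5 × 29.64800 × (0.011)² = +0.0017937
ΔP/P ≈ -0.052561 + 0.0017937 = -0.050768 = -5.0768%.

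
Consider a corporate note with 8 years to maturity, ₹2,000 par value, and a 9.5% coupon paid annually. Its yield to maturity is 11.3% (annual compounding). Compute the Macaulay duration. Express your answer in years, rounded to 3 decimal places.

Periodic yield y = 0.113. Discount each cash flow and weight by its year:
  t   CF        PV=CF/(1+0.113)^t    t·PV
  1       190.00       170.7098       170.7098
  2       190.00       153.3781       306.7561
  3       190.00       137.8060       413.4180
  4       190.00       123.8149       495.2596
  5       190.00       111.2443       556.2215
  6       190.00        99.9500       599.6997
  7       190.00        89.8023       628.6161
  8     2,190.00       929.9997     7,439.9975
  Σ                  1,816.7050    10,610.6784
Price P = Σ PV = 1,816.7050.
Macaulay duration = Σ(t·PV) / P = 10,610.6784 / 1,816.7050 = 5.84062 years.

5.841 years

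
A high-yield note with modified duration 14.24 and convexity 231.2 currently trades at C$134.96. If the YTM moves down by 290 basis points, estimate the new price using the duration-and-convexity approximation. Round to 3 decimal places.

C$203.814

Duration effect: -D_mod·Δy = -14.24 × (-0.029) = +0.412960
Convexity effect: ½·C·(Δy)² = 0.5 × 231.2 × (-0.029)² = +0.0972196
ΔP/P ≈ +0.412960 + 0.0972196 = +0.5101796
New price ≈ 134.96 × (1 + 0.5101796) = 203.813838816.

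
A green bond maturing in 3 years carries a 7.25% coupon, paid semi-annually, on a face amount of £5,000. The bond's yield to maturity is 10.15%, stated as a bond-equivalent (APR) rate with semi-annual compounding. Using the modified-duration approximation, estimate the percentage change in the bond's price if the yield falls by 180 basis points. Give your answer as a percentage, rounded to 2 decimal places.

Periodic yield y = 0.05075. Modified duration first:
  t   CF        PV=CF/(1+0.05075)^t    t·PV
  1       181.25       172.4958       172.4958
  2       181.25       164.1645       328.3290
  3       181.25       156.2355       468.7066
  4       181.25       148.6895       594.7582
  5       181.25       141.5080       707.5400
  6     5,181.25     3,849.7999    23,098.7993
  Σ                  4,632.8933    25,370.6290
P = 4,632.8933; D_Mac = 5.47620 half-year periods = 2.73810 yrs; D_mod = 2.73810/(1+0.05075) = 2.60585 yrs.
ΔP/P ≈ -D_mod · Δy = -2.60585 × (-0.018) = +0.046905 = +4.6905%.

+4.69%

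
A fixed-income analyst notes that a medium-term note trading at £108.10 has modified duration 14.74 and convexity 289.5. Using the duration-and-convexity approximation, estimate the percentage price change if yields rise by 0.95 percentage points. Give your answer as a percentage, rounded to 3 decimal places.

-12.697%

Duration effect: -D_mod·Δy = -14.74 × (+0.0095) = -0.140030
Convexity effect: ½·C·(Δy)² = 0.5 × 289.5 × (0.0095)² = +0.0130636875
ΔP/P ≈ -0.140030 + 0.0130636875 = -0.1269663125
= -12.69663125%.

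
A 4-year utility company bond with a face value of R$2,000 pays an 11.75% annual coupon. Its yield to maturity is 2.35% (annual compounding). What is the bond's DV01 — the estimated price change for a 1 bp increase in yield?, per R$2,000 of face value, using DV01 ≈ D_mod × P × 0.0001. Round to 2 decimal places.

Periodic yield y = 0.0235.
  t   CF        PV=CF/(1+0.0235)^t    t·PV
  1       235.00       229.6043       229.6043
  2       235.00       224.3325       448.6650
  3       235.00       219.1817       657.5451
  4     2,235.00     2,036.6957     8,146.7827
  Σ                  2,709.8142     9,482.5971
P = 2,709.8142; D_Mac = 3.49935 yrs; D_mod = 3.41901 yrs.
DV01 ≈ 3.41901 × 2,709.8142 × 0.0001 = 0.926487.

R$0.93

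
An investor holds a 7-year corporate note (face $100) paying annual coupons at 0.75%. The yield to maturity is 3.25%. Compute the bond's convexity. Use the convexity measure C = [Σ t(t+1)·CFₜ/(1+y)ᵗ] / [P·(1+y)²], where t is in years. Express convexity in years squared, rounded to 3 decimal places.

50.828

With y = 0.0325:
  t   CF        PV=CF/(1+0.0325)^t    t·PV        t(t+1)·PV
  1         0.75         0.7264         0.7264           1.4528
  2         0.75         0.7035         1.4071           4.2212
  3         0.75         0.6814         2.0441           8.1766
  4         0.75         0.6599         2.6397          13.1987
  5         0.75         0.6392         3.1958          19.1749
  6         0.75         0.6190         3.7143          25.9998
  7       100.75        80.5406       563.7839       4,510.2712
  Σ                     84.5700       577.5113       4,582.4951
P = 84.5700.
Convexity = Σ t(t+1)·PV / [P·(1+y)²] = 4,582.4951 / (84.5700 × 1.066056) = 50.82830.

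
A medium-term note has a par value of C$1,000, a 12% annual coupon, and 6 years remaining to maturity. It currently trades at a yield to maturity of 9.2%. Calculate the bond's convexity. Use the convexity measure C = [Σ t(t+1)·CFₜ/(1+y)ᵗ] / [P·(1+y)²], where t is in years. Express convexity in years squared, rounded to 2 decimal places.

25.11

With y = 0.092:
  t   CF        PV=CF/(1+0.092)^t    t·PV        t(t+1)·PV
  1       120.00       109.8901       109.8901         219.7802
  2       120.00       100.6320       201.2639         603.7918
  3       120.00        92.1538       276.4615       1,105.8458
  4       120.00        84.3899       337.5598       1,687.7989
  5       120.00        77.2802       386.4008       2,318.4050
  6     1,120.00       660.5143     3,963.0855      27,741.5986
  Σ                  1,124.8603     5,274.6616      33,677.2203
P = 1,124.8603.
Convexity = Σ t(t+1)·PV / [P·(1+y)²] = 33,677.2203 / (1,124.8603 × 1.192464) = 25.10686.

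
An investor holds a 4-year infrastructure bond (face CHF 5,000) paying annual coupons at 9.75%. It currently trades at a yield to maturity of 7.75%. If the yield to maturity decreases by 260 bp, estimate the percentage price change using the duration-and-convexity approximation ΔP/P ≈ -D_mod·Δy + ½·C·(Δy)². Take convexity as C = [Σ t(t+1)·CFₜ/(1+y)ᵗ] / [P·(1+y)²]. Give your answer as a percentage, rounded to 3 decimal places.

+8.970%

With y = 0.0775:
  t   CF        PV=CF/(1+0.0775)^t    t·PV        t(t+1)·PV
  1       487.50       452.4362       452.4362         904.8724
  2       487.50       419.8944       839.7888       2,519.3663
  3       487.50       389.6932     1,169.0795       4,676.3179
  4     5,487.50     4,071.0405    16,284.1618      81,420.8091
  Σ                  5,333.0642    18,745.4663      89,521.3657
P = 5,333.0642; D_Mac = 3.51495 yrs; D_mod = 3.26214 yrs; C = 14.45824.
Duration effect: -3.26214 × (-0.026) = +0.084816
Convexity effect: 0.5 × 14.45824 × (-0.026)² = +0.0048869
ΔP/P ≈ +0.084816 + 0.0048869 = +0.089702 = +8.9702%.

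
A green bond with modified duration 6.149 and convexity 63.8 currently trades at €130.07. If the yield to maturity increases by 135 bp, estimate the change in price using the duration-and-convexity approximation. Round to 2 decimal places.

-€10.04

Duration effect: -D_mod·Δy = -6.149 × (+0.0135) = -0.0830115
Convexity effect: ½·C·(Δy)² = 0.5 × 63.8 × (0.0135)² = +0.005813775
ΔP/P ≈ -0.0830115 + 0.005813775 = -0.077197725
ΔP ≈ 130.07 × (-0.077197725) = -10.04110809075.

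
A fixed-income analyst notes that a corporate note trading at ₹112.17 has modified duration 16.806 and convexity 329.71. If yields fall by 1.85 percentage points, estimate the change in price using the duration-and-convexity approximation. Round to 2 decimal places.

Duration effect: -D_mod·Δy = -16.806 × (-0.0185) = +0.310911
Convexity effect: ½·C·(Δy)² = 0.5 × 329.71 × (-0.0185)² = +0.05642162375
ΔP/P ≈ +0.310911 + 0.05642162375 = +0.36733262375
ΔP ≈ 112.17 × (+0.36733262375) = +41.2037004060375.

+₹41.20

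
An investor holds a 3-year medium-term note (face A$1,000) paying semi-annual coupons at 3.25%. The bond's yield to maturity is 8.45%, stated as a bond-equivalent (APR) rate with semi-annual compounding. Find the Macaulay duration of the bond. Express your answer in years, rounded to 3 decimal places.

2.872 years

Periodic yield y = 0.04225. Discount each cash flow and weight by its period:
  t   CF        PV=CF/(1+0.04225)^t    t·PV
  1        16.25        15.5913        15.5913
  2        16.25        14.9592        29.9185
  3        16.25        14.3528        43.0585
  4        16.25        13.7710        55.0840
  5        16.25        13.2128        66.0638
  6     1,016.25       792.8100     4,756.8602
  Σ                    864.6972     4,966.5763
Price P = Σ PV = 864.6972.
Macaulay duration = Σ(t·PV) / P = 4,966.5763 / 864.6972 = 5.74372 half-year periods.
In years: 5.74372 / 2 = 2.87186 years.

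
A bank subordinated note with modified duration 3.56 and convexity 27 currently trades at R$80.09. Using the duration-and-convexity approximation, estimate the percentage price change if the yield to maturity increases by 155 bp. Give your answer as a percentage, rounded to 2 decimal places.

-5.19%

Duration effect: -D_mod·Δy = -3.56 × (+0.0155) = -0.055180
Convexity effect: ½·C·(Δy)² = 0.5 × 27 × (0.0155)² = +0.003243375
ΔP/P ≈ -0.055180 + 0.003243375 = -0.051936625
= -5.1936625%.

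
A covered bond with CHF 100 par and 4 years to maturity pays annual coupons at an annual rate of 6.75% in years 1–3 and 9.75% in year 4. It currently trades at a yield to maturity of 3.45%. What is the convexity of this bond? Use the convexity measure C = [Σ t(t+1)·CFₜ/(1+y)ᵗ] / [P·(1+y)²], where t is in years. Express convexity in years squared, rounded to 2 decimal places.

16.62

With y = 0.0345:
  t   CF        PV=CF/(1+0.0345)^t    t·PV        t(t+1)·PV
  1         6.75         6.5249         6.5249          13.0498
  2         6.75         6.3073        12.6146          37.8437
  3         6.75         6.0969        18.2908          73.1633
  4       109.75        95.8258       383.3033       1,916.5164
  Σ                    114.7549       420.7336       2,040.5733
P = 114.7549.
Convexity = Σ t(t+1)·PV / [P·(1+y)²] = 2,040.5733 / (114.7549 × 1.070190) = 16.61574.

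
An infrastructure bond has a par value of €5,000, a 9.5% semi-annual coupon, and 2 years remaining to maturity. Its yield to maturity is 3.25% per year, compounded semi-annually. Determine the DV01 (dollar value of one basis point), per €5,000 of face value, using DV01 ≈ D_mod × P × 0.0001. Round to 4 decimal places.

Periodic yield y = 0.01625.
  t   CF        PV=CF/(1+0.01625)^t    t·PV
  1       237.50       233.7023       233.7023
  2       237.50       229.9654       459.9308
  3       237.50       226.2882       678.8646
  4     5,237.50     4,910.4557    19,641.8230
  Σ                  5,600.4117    21,014.3208
P = 5,600.4117; D_Mac = 3.75228 half-year periods = 1.87614 yrs; D_mod = 1.84614 yrs.
DV01 ≈ 1.84614 × 5,600.4117 × 0.0001 = 1.033915.

€1.0339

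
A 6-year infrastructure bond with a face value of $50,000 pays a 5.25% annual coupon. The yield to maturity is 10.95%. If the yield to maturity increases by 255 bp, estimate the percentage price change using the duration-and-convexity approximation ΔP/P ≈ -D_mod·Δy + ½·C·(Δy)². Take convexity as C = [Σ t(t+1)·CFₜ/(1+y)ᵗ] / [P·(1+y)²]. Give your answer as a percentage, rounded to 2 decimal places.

-10.99%

With y = 0.1095:
  t   CF        PV=CF/(1+0.1095)^t    t·PV        t(t+1)·PV
  1     2,625.00     2,365.9306     2,365.9306       4,731.8612
  2     2,625.00     2,132.4296     4,264.8591      12,794.5774
  3     2,625.00     1,921.9735     5,765.9204      23,063.6816
  4     2,625.00     1,732.2879     6,929.1518      34,645.7588
  5     2,625.00     1,561.3231     7,806.6153      46,839.6919
  6    52,625.00    28,211.6359   169,269.8151   1,184,888.7057
  Σ                 37,925.5805   196,402.2923   1,306,964.2766
P = 37,925.5805; D_Mac = 5.17862 yrs; D_mod = 4.66753 yrs; C = 27.99477.
Duration effect: -4.66753 × (+0.0255) = -0.119022
Convexity effect: 0.5 × 27.99477 × (0.0255)² = +0.0091018
ΔP/P ≈ -0.119022 + 0.0091018 = -0.109920 = -10.9920%.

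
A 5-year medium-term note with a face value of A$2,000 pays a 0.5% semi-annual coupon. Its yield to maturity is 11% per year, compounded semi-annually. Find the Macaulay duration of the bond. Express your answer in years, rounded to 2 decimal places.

4.92 years

Periodic yield y = 0.055. Discount each cash flow and weight by its period:
  t   CF        PV=CF/(1+0.055)^t    t·PV
  1         5.00         4.7393         4.7393
  2         5.00         4.4923         8.9845
  3         5.00         4.2581        12.7742
  4         5.00         4.0361        16.1443
  5         5.00         3.8257        19.1284
  6         5.00         3.6262        21.7574
  7         5.00         3.4372        24.0603
  8         5.00         3.2580        26.0640
  9         5.00         3.0881        27.7933
  10    2,005.00     1,173.7883    11,737.8831
  Σ                  1,208.5493    11,899.3288
Price P = Σ PV = 1,208.5493.
Macaulay duration = Σ(t·PV) / P = 11,899.3288 / 1,208.5493 = 9.84596 half-year periods.
In years: 9.84596 / 2 = 4.92298 years.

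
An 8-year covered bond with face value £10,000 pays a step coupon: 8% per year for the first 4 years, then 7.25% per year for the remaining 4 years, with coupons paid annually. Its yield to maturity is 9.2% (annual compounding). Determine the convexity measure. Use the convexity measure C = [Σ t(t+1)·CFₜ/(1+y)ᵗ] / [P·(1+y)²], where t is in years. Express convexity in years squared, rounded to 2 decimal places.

42.06

With y = 0.092:
  t   CF        PV=CF/(1+0.092)^t    t·PV        t(t+1)·PV
  1       800.00       732.6007       732.6007       1,465.2015
  2       800.00       670.8798     1,341.7596       4,025.2788
  3       800.00       614.3588     1,843.0764       7,372.3054
  4       800.00       562.5996     2,250.3985      11,251.9924
  5       725.00       466.9010     2,334.5051      14,007.0303
  6       725.00       427.5650     2,565.3902      17,957.7312
  7       725.00       391.5431     2,740.8015      21,926.4117
  8    10,725.00     5,304.1548    42,433.2388     381,899.1488
  Σ                  9,170.6029    56,241.7706     459,905.1000
P = 9,170.6029.
Convexity = Σ t(t+1)·PV / [P·(1+y)²] = 459,905.1000 / (9,170.6029 × 1.192464) = 42.05572.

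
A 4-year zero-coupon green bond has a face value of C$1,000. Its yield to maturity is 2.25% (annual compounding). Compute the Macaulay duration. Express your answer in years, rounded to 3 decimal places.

4.000 years

A zero-coupon bond has a single cash flow at maturity, so its Macaulay duration equals its maturity: 4 years.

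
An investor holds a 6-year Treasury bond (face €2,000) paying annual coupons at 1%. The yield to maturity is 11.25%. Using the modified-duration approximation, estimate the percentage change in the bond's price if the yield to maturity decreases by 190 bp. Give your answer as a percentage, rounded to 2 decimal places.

Periodic yield y = 0.1125. Modified duration first:
  t   CF        PV=CF/(1+0.1125)^t    t·PV
  1        20.00        17.9775        17.9775
  2        20.00        16.1596        32.3192
  3        20.00        14.5255        43.5764
  4        20.00        13.0566        52.2264
  5        20.00        11.7363        58.6813
  6     2,020.00     1,065.4946     6,392.9676
  Σ                  1,138.9500     6,597.7483
P = 1,138.9500; D_Mac = 5.79283 yrs; D_mod = 5.79283/(1+0.1125) = 5.20704 yrs.
ΔP/P ≈ -D_mod · Δy = -5.20704 × (-0.019) = +0.098934 = +9.8934%.

+9.89%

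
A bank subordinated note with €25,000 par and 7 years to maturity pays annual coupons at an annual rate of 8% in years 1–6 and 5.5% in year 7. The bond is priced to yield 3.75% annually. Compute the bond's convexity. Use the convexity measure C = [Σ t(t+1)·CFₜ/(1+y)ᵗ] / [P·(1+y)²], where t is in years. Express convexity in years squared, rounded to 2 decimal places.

With y = 0.0375:
  t   CF        PV=CF/(1+0.0375)^t    t·PV        t(t+1)·PV
  1     2,000.00     1,927.7108     1,927.7108       3,855.4217
  2     2,000.00     1,858.0345     3,716.0691      11,148.2073
  3     2,000.00     1,790.8767     5,372.6300      21,490.5201
  4     2,000.00     1,726.1462     6,904.5848      34,522.9238
  5     2,000.00     1,663.7554     8,318.7768      49,912.6609
  6     2,000.00     1,603.6196     9,621.7178      67,352.0244
  7    26,375.00    20,383.3579   142,683.5055   1,141,468.0438
  Σ                 30,953.5012   178,544.9948   1,329,749.8020
P = 30,953.5012.
Convexity = Σ t(t+1)·PV / [P·(1+y)²] = 1,329,749.8020 / (30,953.5012 × 1.076406) = 39.91020.

39.91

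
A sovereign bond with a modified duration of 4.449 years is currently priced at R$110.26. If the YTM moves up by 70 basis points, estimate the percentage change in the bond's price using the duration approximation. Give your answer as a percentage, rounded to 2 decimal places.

Duration approximation: ΔP/P ≈ -D_mod · Δy = -4.449 × (+0.007) = -0.031143.
As a percentage: -3.1143%.

-3.11%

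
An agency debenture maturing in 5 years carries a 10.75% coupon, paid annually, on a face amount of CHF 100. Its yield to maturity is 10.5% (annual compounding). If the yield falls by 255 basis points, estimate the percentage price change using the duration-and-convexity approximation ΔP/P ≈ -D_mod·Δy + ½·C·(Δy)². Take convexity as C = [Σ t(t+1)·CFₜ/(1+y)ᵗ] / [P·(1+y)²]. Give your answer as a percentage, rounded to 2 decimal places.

With y = 0.105:
  t   CF        PV=CF/(1+0.105)^t    t·PV        t(t+1)·PV
  1        10.75         9.7285         9.7285          19.4570
  2        10.75         8.8041        17.6082          52.8245
  3        10.75         7.9675        23.9025          95.6099
  4        10.75         7.2104        28.8416         144.2080
  5       110.75        67.2252       336.1262       2,016.7571
  Σ                    100.9357       416.2069       2,328.8565
P = 100.9357; D_Mac = 4.12349 yrs; D_mod = 3.73166 yrs; C = 18.89615.
Duration effect: -3.73166 × (-0.0255) = +0.095157
Convexity effect: 0.5 × 18.89615 × (-0.0255)² = +0.0061436
ΔP/P ≈ +0.095157 + 0.0061436 = +0.101301 = +10.1301%.

+10.13%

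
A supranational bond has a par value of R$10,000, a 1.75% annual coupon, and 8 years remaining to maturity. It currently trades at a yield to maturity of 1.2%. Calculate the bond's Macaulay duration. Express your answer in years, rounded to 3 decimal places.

7.546 years

Periodic yield y = 0.012. Discount each cash flow and weight by its year:
  t   CF        PV=CF/(1+0.012)^t    t·PV
  1       175.00       172.9249       172.9249
  2       175.00       170.8744       341.7488
  3       175.00       168.8482       506.5447
  4       175.00       166.8461       667.3843
  5       175.00       164.8677       824.3383
  6       175.00       162.9127       977.4763
  7       175.00       160.9809     1,126.8666
  8    10,175.00     9,248.9050    73,991.2399
  Σ                 10,417.1599    78,608.5238
Price P = Σ PV = 10,417.1599.
Macaulay duration = Σ(t·PV) / P = 78,608.5238 / 10,417.1599 = 7.54606 years.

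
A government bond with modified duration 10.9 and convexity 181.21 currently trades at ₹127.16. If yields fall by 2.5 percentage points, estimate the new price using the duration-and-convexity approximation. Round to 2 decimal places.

₹169.01

Duration effect: -D_mod·Δy = -10.9 × (-0.025) = +0.272500
Convexity effect: ½·C·(Δy)² = 0.5 × 181.21 × (-0.025)² = +0.056628125
ΔP/P ≈ +0.272500 + 0.056628125 = +0.329128125
New price ≈ 127.16 × (1 + 0.329128125) = 169.011932375.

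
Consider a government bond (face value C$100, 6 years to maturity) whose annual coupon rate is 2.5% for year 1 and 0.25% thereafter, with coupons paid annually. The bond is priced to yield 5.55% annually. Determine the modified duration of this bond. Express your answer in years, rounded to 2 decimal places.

5.51 years

Periodic yield y = 0.0555. First find Macaulay duration:
  t   CF        PV=CF/(1+0.0555)^t    t·PV
  1         2.50         2.3685         2.3685
  2         0.25         0.2244         0.4488
  3         0.25         0.2126         0.6378
  4         0.25         0.2014         0.8057
  5         0.25         0.1908         0.9542
  6       100.25        72.4995       434.9969
  Σ                     75.6973       440.2119
P = 75.6973; Macaulay duration = 440.2119 / 75.6973 = 5.81543 years.
Modified duration = D_Mac / (1 + y) = 5.81543 / 1.0555 = 5.50964 years.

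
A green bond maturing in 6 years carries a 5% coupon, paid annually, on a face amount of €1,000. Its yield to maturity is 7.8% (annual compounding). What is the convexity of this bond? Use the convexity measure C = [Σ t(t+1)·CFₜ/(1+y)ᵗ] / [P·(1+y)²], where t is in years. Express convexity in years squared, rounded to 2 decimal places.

30.38

With y = 0.078:
  t   CF        PV=CF/(1+0.078)^t    t·PV        t(t+1)·PV
  1        50.00        46.3822        46.3822          92.7644
  2        50.00        43.0261        86.0523         258.1569
  3        50.00        39.9129       119.7388         478.9553
  4        50.00        37.0250       148.1000         740.4998
  5        50.00        34.3460       171.7300       1,030.3801
  6     1,050.00       669.0780     4,014.4679      28,101.2750
  Σ                    869.7702     4,586.4711      30,702.0314
P = 869.7702.
Convexity = Σ t(t+1)·PV / [P·(1+y)²] = 30,702.0314 / (869.7702 × 1.162084) = 30.37561.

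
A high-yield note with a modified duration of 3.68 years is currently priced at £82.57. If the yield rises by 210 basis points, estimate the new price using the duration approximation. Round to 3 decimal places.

£76.189

Duration approximation: ΔP/P ≈ -D_mod · Δy = -3.68 × (+0.021) = -0.077280.
New price ≈ 82.57 × (1 - 0.077280) = 76.1889904.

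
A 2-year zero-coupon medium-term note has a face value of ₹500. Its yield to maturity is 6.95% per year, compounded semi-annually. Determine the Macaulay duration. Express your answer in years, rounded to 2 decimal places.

A zero-coupon bond has a single cash flow at maturity, so its Macaulay duration equals its maturity: 2 years.
(Equivalently: 4 semi-annual periods ÷ 2 = 2 years.)

2.00 years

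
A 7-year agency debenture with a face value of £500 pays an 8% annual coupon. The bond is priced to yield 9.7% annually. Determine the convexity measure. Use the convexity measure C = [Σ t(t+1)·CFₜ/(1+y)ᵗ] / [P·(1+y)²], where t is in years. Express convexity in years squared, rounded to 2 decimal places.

33.96

With y = 0.097:
  t   CF        PV=CF/(1+0.097)^t    t·PV        t(t+1)·PV
  1        40.00        36.4631        36.4631          72.9262
  2        40.00        33.2389        66.4778         199.4334
  3        40.00        30.2998        90.8995         363.5979
  4        40.00        27.6206       110.4825         552.4125
  5        40.00        25.1783       125.8916         755.3498
  6        40.00        22.9520       137.7119         963.9833
  7       540.00       282.4538     1,977.1763      15,817.4108
  Σ                    458.2065     2,545.1027      18,725.1139
P = 458.2065.
Convexity = Σ t(t+1)·PV / [P·(1+y)²] = 18,725.1139 / (458.2065 × 1.203409) = 33.95861.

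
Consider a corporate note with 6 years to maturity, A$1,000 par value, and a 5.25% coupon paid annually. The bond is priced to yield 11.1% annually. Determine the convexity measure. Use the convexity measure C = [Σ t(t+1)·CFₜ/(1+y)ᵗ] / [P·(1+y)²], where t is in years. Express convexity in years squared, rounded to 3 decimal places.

With y = 0.111:
  t   CF        PV=CF/(1+0.111)^t    t·PV        t(t+1)·PV
  1        52.50        47.2547        47.2547          94.5095
  2        52.50        42.5335        85.0670         255.2010
  3        52.50        38.2840       114.8520         459.4078
  4        52.50        34.4590       137.8361         689.1806
  5        52.50        31.0162       155.0812         930.4869
  6     1,052.50       559.6774     3,358.0642      23,506.4497
  Σ                    753.2249     3,898.1552      25,935.2356
P = 753.2249.
Convexity = Σ t(t+1)·PV / [P·(1+y)²] = 25,935.2356 / (753.2249 × 1.234321) = 27.89571.

27.896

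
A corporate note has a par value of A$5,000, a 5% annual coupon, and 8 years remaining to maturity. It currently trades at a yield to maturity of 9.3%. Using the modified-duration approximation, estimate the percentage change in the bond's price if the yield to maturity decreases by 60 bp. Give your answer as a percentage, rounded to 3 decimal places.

+3.613%

Periodic yield y = 0.093. Modified duration first:
  t   CF        PV=CF/(1+0.093)^t    t·PV
  1       250.00       228.7283       228.7283
  2       250.00       209.2665       418.5330
  3       250.00       191.4606       574.3819
  4       250.00       175.1699       700.6794
  5       250.00       160.2652       801.3259
  6       250.00       146.6287       879.7723
  7       250.00       134.1525       939.0677
  8     5,250.00     2,577.4960    20,619.9684
  Σ                  3,823.1677    25,162.4569
P = 3,823.1677; D_Mac = 6.58157 yrs; D_mod = 6.58157/(1+0.093) = 6.02157 yrs.
ΔP/P ≈ -D_mod · Δy = -6.02157 × (-0.006) = +0.036129 = +3.6129%.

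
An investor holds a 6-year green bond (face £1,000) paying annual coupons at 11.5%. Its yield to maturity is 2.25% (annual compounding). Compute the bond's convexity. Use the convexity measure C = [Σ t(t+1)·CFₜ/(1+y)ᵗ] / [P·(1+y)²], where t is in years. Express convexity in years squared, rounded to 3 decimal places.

30.546

With y = 0.0225:
  t   CF        PV=CF/(1+0.0225)^t    t·PV        t(t+1)·PV
  1       115.00       112.4694       112.4694         224.9389
  2       115.00       109.9946       219.9891         659.9674
  3       115.00       107.5741       322.7224       1,290.8897
  4       115.00       105.2070       420.8279       2,104.1397
  5       115.00       102.8919       514.4596       3,086.7575
  6     1,115.00       975.6521     5,853.9124      40,977.3867
  Σ                  1,513.7891     7,444.3809      48,344.0798
P = 1,513.7891.
Convexity = Σ t(t+1)·PV / [P·(1+y)²] = 48,344.0798 / (1,513.7891 × 1.045506) = 30.54578.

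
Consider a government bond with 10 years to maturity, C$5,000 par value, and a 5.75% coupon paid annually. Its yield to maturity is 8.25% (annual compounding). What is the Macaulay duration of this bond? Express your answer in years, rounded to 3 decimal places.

Periodic yield y = 0.0825. Discount each cash flow and weight by its year:
  t   CF        PV=CF/(1+0.0825)^t    t·PV
  1       287.50       265.5889       265.5889
  2       287.50       245.3477       490.6955
  3       287.50       226.6492       679.9475
  4       287.50       209.3757       837.5027
  5       287.50       193.4186       967.0932
  6       287.50       178.6777     1,072.0664
  7       287.50       165.0603     1,155.4218
  8       287.50       152.4806     1,219.8448
  9       287.50       140.8597     1,267.7371
  10    5,287.50     2,393.1578    23,931.5777
  Σ                  4,170.6162    31,887.4756
Price P = Σ PV = 4,170.6162.
Macaulay duration = Σ(t·PV) / P = 31,887.4756 / 4,170.6162 = 7.64575 years.

7.646 years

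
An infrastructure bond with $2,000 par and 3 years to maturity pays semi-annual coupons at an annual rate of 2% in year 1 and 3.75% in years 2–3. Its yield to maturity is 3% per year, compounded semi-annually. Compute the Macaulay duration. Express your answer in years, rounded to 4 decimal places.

Periodic yield y = 0.015. Discount each cash flow and weight by its period:
  t   CF        PV=CF/(1+0.015)^t    t·PV
  1        20.00        19.7044        19.7044
  2        20.00        19.4132        38.8265
  3        37.50        35.8619       107.5857
  4        37.50        35.3319       141.3276
  5        37.50        34.8098       174.0488
  6     2,037.50     1,863.3797    11,180.2783
  Σ                  2,008.5009    11,661.7713
Price P = Σ PV = 2,008.5009.
Macaulay duration = Σ(t·PV) / P = 11,661.7713 / 2,008.5009 = 5.80621 half-year periods.
In years: 5.80621 / 2 = 2.90310 years.

2.9031 years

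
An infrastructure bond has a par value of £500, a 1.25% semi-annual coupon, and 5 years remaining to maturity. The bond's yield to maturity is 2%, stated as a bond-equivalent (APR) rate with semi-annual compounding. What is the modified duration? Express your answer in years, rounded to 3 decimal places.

4.811 years

Periodic yield y = 0.01. First find Macaulay duration:
  t   CF        PV=CF/(1+0.01)^t    t·PV
  1        3.125         3.0941         3.0941
  2        3.125         3.0634         6.1269
  3        3.125         3.0331         9.0993
  4        3.125         3.0031        12.0123
  5        3.125         2.9733        14.8667
  6        3.125         2.9439        17.6633
  7        3.125         2.9147        20.4032
  8        3.125         2.8859        23.0871
  9        3.125         2.8573        25.7158
  10     503.125       455.4725     4,554.7250
  Σ                    482.2413     4,686.7935
P = 482.2413; Macaulay duration = 4,686.7935 / 482.2413 = 9.71877 half-year periods = 4.85939 years.
Modified duration = D_Mac / (1 + y) = 4.85939 / 1.01 = 4.81127 years.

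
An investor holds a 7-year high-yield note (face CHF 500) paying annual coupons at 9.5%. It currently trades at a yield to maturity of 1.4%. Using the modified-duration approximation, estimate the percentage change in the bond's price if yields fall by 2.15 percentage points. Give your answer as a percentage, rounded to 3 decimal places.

Periodic yield y = 0.014. Modified duration first:
  t   CF        PV=CF/(1+0.014)^t    t·PV
  1        47.50        46.8442        46.8442
  2        47.50        46.1974        92.3948
  3        47.50        45.5596       136.6788
  4        47.50        44.9306       179.7222
  5        47.50        44.3102       221.5511
  6        47.50        43.6984       262.1906
  7       547.50       496.7278     3,477.0944
  Σ                    768.2682     4,416.4760
P = 768.2682; D_Mac = 5.74861 yrs; D_mod = 5.74861/(1+0.014) = 5.66924 yrs.
ΔP/P ≈ -D_mod · Δy = -5.66924 × (-0.0215) = +0.121889 = +12.1889%.

+12.189%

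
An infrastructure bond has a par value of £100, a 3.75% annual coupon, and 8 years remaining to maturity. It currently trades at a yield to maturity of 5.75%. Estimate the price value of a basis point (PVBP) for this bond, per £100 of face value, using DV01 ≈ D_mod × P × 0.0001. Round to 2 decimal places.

£0.06

Periodic yield y = 0.0575.
  t   CF        PV=CF/(1+0.0575)^t    t·PV
  1         3.75         3.5461         3.5461
  2         3.75         3.3533         6.7066
  3         3.75         3.1710         9.5129
  4         3.75         2.9985        11.9942
  5         3.75         2.8355        14.1775
  6         3.75         2.6813        16.0879
  7         3.75         2.5355        17.7487
  8       103.75        66.3354       530.6829
  Σ                     87.4566       610.4567
P = 87.4566; D_Mac = 6.98011 yrs; D_mod = 6.60058 yrs.
DV01 ≈ 6.60058 × 87.4566 × 0.0001 = 0.057726.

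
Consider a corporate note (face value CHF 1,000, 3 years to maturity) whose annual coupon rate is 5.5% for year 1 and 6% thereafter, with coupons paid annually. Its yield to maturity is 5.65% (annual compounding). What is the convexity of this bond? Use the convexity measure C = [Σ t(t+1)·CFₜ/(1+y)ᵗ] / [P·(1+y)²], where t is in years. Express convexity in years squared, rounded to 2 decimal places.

With y = 0.0565:
  t   CF        PV=CF/(1+0.0565)^t    t·PV        t(t+1)·PV
  1        55.00        52.0587        52.0587         104.1174
  2        60.00        53.7542       107.5084         322.5251
  3     1,060.00       898.8710     2,696.6130      10,786.4518
  Σ                  1,004.6838     2,856.1800      11,213.0943
P = 1,004.6838.
Convexity = Σ t(t+1)·PV / [P·(1+y)²] = 11,213.0943 / (1,004.6838 × 1.116192) = 9.99901.

10.00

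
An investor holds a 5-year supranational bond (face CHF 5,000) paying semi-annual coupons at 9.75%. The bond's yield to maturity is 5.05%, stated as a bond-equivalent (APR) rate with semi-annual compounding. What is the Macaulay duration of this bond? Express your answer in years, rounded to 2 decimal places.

4.17 years

Periodic yield y = 0.02525. Discount each cash flow and weight by its period:
  t   CF        PV=CF/(1+0.02525)^t    t·PV
  1       243.75       237.7469       237.7469
  2       243.75       231.8916       463.7833
  3       243.75       226.1806       678.5417
  4       243.75       220.6102       882.4406
  5       243.75       215.1769     1,075.8847
  6       243.75       209.8775     1,259.2652
  7       243.75       204.7086     1,432.9605
  8       243.75       199.6670     1,597.3364
  9       243.75       194.7496     1,752.7466
  10    5,243.75     4,086.4313    40,864.3127
  Σ                  6,027.0403    50,245.0186
Price P = Σ PV = 6,027.0403.
Macaulay duration = Σ(t·PV) / P = 50,245.0186 / 6,027.0403 = 8.33660 half-year periods.
In years: 8.33660 / 2 = 4.16830 years.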